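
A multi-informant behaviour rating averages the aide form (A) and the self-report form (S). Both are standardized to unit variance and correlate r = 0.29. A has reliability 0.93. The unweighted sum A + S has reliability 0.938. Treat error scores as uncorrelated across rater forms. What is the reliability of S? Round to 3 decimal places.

Var(A+S) = 2 + 2·0.29 = 2.580.
True-score variance = ρ_A + ρ_S + 2·0.29, so 0.938 = (0.93 + ρ_S + 0.58) / 2.580.
ρ_S = 0.938·2.580 − 0.93 − 0.58 = 0.910.

0.910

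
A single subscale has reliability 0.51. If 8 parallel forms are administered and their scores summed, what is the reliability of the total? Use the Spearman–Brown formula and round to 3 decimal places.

0.893

ρ_k = kρ / (1 + (k−1)ρ) = 8·0.51 / (1 + 7·0.51) = 4.080 / 4.570 = 0.893.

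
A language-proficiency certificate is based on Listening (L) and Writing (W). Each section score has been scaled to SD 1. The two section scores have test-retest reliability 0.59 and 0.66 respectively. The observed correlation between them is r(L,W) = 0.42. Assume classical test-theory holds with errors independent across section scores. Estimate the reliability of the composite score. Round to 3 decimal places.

0.736

Var(L+W) = 2 + 2·[0.42] = 2 + 0.84 = 2.84.
Because errors are independent across components, Cov(Tᵢ,Tⱼ) = Cov(Xᵢ,Xⱼ); the off-diagonal part of the true-score variance is the same as above.
True-score variance = [0.59 + 0.66] + 0.84 = 1.25 + 0.84 = 2.09.
Reliability = 2.09 / 2.84 = 0.736.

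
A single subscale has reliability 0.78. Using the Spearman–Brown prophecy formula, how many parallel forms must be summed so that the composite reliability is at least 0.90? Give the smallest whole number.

3

k ≥ ρ*(1−ρ₁)/(ρ₁(1−ρ*)) = 0.90·0.22 / (0.78·0.10) = 2.538.
Smallest integer k = 3.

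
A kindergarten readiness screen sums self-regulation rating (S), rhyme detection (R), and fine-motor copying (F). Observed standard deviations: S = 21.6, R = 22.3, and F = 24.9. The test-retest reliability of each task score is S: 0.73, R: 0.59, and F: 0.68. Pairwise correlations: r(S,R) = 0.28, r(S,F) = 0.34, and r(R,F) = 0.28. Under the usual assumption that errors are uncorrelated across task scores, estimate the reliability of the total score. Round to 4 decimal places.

0.7912

Var(S+R+F) = 21.6² + 22.3² + 24.9² + 2·[21.6·22.3·0.28 + 21.6·24.9·0.34 + 22.3·24.9·0.28] = 1583.86 + 946.423 = 2530.28.
With uncorrelated errors the cross-covariances are all true-score covariance, so they carry over unchanged; only the diagonal terms shrink to ρᵢσᵢ².
True-score variance = [21.6²·0.73 + 22.3²·0.59 + 24.9²·0.68] + 946.423 = 1055.6 + 946.423 = 2002.02.
Reliability = 2002.02 / 2530.28 = 0.7912.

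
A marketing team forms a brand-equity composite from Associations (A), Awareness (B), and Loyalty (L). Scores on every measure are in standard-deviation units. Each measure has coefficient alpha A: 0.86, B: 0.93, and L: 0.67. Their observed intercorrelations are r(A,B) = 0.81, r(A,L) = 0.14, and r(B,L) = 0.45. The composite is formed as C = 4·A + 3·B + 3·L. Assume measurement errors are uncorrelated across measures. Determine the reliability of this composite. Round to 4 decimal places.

0.9100

Var(C) = 4² + 3² + 3² + 2·[12·0.81 + 12·0.14 + 9·0.45] = 34 + 30.9 = 64.9.
Because errors are independent across components, Cov(Tᵢ,Tⱼ) = Cov(Xᵢ,Xⱼ); the off-diagonal part of the true-score variance is the same as above.
True-score variance = [4²·0.86 + 3²·0.93 + 3²·0.67] + 30.9 = 28.16 + 30.9 = 59.06.
Reliability = 59.06 / 64.9 = 0.9100.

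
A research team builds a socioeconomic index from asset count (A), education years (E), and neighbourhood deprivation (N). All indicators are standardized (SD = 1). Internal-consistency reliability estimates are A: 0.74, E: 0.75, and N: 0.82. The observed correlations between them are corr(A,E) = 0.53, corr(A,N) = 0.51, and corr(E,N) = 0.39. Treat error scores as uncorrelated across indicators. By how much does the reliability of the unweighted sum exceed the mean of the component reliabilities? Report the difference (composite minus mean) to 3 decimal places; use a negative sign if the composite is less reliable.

0.112

Var(sum) = 3 + 2.86 = 5.86; true-score variance = 2.31 + 2.86 = 5.17; composite reliability = 0.8823.
Mean component reliability = 0.7700.
Difference = 0.8823 − 0.7700 = 0.112.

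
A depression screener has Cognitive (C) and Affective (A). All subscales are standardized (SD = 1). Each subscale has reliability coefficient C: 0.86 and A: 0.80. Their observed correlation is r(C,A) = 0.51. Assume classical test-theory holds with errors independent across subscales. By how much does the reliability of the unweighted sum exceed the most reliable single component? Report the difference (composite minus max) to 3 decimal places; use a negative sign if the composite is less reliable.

Var(sum) = 2 + 1.02 = 3.02; true-score variance = 1.66 + 1.02 = 2.68; composite reliability = 0.8874.
Max component reliability = 0.8600.
Difference = 0.8874 − 0.8600 = 0.027.

0.027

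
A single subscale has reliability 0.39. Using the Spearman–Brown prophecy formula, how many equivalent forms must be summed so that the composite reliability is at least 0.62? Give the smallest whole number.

3

k ≥ ρ*(1−ρ₁)/(ρ₁(1−ρ*)) = 0.62·0.61 / (0.39·0.38) = 2.552.
Smallest integer k = 3.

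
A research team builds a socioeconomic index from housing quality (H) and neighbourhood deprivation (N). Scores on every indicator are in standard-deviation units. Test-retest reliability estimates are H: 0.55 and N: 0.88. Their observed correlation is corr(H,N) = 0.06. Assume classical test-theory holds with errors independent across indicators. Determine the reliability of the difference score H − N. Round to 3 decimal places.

Var(H−N) = 1 + 1 − 2·0.06 = 2 − 0.12 = 1.88.
Under uncorrelated errors the observed covariances equal the true-score covariances, so only the own-variance terms attenuate.
True-score variance = [0.55 + 0.88] − 0.12 = 1.43 − 0.12 = 1.31.
Reliability = 1.31 / 1.88 = 0.697.

0.697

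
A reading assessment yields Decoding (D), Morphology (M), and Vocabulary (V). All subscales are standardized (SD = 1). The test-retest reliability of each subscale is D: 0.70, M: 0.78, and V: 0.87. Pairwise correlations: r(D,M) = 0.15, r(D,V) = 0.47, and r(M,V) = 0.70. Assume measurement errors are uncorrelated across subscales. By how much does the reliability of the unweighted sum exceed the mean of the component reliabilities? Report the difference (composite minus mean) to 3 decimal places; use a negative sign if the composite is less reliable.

0.101

Var(sum) = 3 + 2.64 = 5.64; true-score variance = 2.35 + 2.64 = 4.99; composite reliability = 0.8848.
Mean component reliability = 0.7833.
Difference = 0.8848 − 0.7833 = 0.101.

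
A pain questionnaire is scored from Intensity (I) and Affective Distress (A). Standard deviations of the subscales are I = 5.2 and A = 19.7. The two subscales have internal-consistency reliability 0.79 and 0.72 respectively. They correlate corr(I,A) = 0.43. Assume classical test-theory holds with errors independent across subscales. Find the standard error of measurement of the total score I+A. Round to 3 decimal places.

10.693

Var(total) = 415.13 + 88.0984 = 503.228.
True-score variance = 300.786 + 88.0984 = 388.885, so reliability = 0.7728.
Error variance = 503.228 − 388.885 = 114.344; SEM = √114.344 = 10.693.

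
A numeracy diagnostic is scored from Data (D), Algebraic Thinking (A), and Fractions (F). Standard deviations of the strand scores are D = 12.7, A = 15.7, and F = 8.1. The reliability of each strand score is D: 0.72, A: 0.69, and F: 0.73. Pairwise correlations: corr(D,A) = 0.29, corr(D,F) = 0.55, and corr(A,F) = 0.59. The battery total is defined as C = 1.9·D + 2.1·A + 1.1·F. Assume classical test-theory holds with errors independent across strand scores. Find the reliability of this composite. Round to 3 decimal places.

0.813

Var(C) = 1.9²·12.7² + 2.1²·15.7² + 1.1²·8.1² + 2·[3.99·12.7·15.7·0.29 + 2.09·12.7·8.1·0.55 + 2.31·15.7·8.1·0.59] = 1748.67 + 1044.57 = 2793.23.
With uncorrelated errors the cross-covariances are all true-score covariance, so they carry over unchanged; only the diagonal terms shrink to ρᵢσᵢ².
True-score variance = [1.9²·12.7²·0.72 + 2.1²·15.7²·0.69 + 1.1²·8.1²·0.73] + 1044.57 = 1227.22 + 1044.57 = 2271.79.
Reliability = 2271.79 / 2793.23 = 0.813.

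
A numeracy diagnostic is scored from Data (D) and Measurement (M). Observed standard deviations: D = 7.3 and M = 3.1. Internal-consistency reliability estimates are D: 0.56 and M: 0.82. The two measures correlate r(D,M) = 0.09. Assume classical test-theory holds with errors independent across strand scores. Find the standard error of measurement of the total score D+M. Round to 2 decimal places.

5.02

Var(total) = 62.9 + 4.0734 = 66.9734.
True-score variance = 37.7226 + 4.0734 = 41.796, so reliability = 0.6241.
Error variance = 66.9734 − 41.796 = 25.1774; SEM = √25.1774 = 5.02.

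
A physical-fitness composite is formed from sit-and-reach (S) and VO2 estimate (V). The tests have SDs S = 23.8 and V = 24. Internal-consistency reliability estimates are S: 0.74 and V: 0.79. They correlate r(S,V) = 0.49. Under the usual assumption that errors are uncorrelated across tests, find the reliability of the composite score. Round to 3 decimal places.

0.842

Var(S+V) = 23.8² + 24² + 2·[23.8·24·0.49] = 1142.44 + 559.776 = 1702.22.
Because errors are independent across components, Cov(Tᵢ,Tⱼ) = Cov(Xᵢ,Xⱼ); the off-diagonal part of the true-score variance is the same as above.
True-score variance = [23.8²·0.74 + 24²·0.79] + 559.776 = 874.206 + 559.776 = 1433.98.
Reliability = 1433.98 / 1702.22 = 0.842.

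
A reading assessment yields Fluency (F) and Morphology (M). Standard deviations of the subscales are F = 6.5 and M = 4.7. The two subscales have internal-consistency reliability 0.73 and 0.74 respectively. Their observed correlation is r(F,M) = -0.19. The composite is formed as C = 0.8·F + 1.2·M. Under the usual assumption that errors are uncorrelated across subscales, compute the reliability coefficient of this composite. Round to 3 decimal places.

Var(C) = 0.8²·6.5² + 1.2²·4.7² + 2·[0.96·6.5·4.7·(-0.19)] = 58.8496 − 11.1446 = 47.705.
Because errors are independent across components, Cov(Tᵢ,Tⱼ) = Cov(Xᵢ,Xⱼ); the off-diagonal part of the true-score variance is the same as above.
True-score variance = [0.8²·6.5²·0.73 + 1.2²·4.7²·0.74] − 11.1446 = 43.2783 − 11.1446 = 32.1337.
Reliability = 32.1337 / 47.705 = 0.674.

0.674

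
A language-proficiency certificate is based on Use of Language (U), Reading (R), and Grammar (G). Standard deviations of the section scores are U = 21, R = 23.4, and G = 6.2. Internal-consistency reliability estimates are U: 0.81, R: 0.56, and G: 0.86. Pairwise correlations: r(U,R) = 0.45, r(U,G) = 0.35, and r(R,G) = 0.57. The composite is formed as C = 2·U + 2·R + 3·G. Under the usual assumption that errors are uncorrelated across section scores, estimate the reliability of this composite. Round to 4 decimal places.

Var(C) = 2²·21² + 2²·23.4² + 3²·6.2² + 2·[4·21·23.4·0.45 + 6·21·6.2·0.35 + 6·23.4·6.2·0.57] = 4300.2 + 3308.23 = 7608.43.
With uncorrelated errors the cross-covariances are all true-score covariance, so they carry over unchanged; only the diagonal terms shrink to ρᵢσᵢ².
True-score variance = [2²·21²·0.81 + 2²·23.4²·0.56 + 3²·6.2²·0.86] + 3308.23 = 2952.9 + 3308.23 = 6261.13.
Reliability = 6261.13 / 7608.43 = 0.8229.

0.8229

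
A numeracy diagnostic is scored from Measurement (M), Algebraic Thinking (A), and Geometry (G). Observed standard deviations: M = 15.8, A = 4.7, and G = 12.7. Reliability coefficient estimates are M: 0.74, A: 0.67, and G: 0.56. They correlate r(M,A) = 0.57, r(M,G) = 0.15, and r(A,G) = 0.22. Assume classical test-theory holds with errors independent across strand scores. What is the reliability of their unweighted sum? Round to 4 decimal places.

0.7630

Var(M+A+G) = 15.8² + 4.7² + 12.7² + 2·[15.8·4.7·0.57 + 15.8·12.7·0.15 + 4.7·12.7·0.22] = 433.02 + 171.118 = 604.138.
Under uncorrelated errors the observed covariances equal the true-score covariances, so only the own-variance terms attenuate.
True-score variance = [15.8²·0.74 + 4.7²·0.67 + 12.7²·0.56] + 171.118 = 289.856 + 171.118 = 460.974.
Reliability = 460.974 / 604.138 = 0.7630.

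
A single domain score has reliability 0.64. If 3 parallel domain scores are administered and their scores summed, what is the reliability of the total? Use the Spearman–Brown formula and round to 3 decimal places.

0.842

ρ_k = kρ / (1 + (k−1)ρ) = 3·0.64 / (1 + 2·0.64) = 1.920 / 2.280 = 0.842.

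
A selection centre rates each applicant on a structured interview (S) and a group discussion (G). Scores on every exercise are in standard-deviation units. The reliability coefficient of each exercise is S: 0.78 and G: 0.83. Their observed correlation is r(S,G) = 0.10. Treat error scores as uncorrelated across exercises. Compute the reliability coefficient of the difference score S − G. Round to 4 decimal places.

Var(S−G) = 1 + 1 − 2·0.10 = 2 − 0.2 = 1.8.
With uncorrelated errors the cross-covariances are all true-score covariance, so they carry over unchanged; only the diagonal terms shrink to ρᵢσᵢ².
True-score variance = [0.78 + 0.83] − 0.2 = 1.61 − 0.2 = 1.41.
Reliability = 1.41 / 1.8 = 0.7833.

0.7833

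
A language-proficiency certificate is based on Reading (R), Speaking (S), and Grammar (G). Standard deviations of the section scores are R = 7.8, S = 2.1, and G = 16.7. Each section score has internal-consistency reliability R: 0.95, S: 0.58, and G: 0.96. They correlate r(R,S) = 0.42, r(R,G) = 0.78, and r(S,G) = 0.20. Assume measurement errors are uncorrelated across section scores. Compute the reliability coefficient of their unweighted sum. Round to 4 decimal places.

Var(R+S+G) = 7.8² + 2.1² + 16.7² + 2·[7.8·2.1·0.42 + 7.8·16.7·0.78 + 2.1·16.7·0.20] = 344.14 + 230.993 = 575.133.
Under uncorrelated errors the observed covariances equal the true-score covariances, so only the own-variance terms attenuate.
True-score variance = [7.8²·0.95 + 2.1²·0.58 + 16.7²·0.96] + 230.993 = 328.09 + 230.993 = 559.083.
Reliability = 559.083 / 575.133 = 0.9721.

0.9721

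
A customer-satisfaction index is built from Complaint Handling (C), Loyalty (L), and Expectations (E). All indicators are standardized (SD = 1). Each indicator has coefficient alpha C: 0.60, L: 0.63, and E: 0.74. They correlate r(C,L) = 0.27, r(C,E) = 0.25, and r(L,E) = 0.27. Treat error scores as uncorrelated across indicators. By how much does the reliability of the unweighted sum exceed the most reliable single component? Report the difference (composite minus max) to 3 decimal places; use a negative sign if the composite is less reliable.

Var(sum) = 3 + 1.58 = 4.58; true-score variance = 1.97 + 1.58 = 3.55; composite reliability = 0.7751.
Max component reliability = 0.7400.
Difference = 0.7751 − 0.7400 = 0.035.

0.035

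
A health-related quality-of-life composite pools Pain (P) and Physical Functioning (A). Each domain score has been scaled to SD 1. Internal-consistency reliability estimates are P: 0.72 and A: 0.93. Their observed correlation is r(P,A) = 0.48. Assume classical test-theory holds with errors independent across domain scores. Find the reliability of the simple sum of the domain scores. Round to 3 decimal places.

0.882

Var(P+A) = 2 + 2·[0.48] = 2 + 0.96 = 2.96.
With uncorrelated errors the cross-covariances are all true-score covariance, so they carry over unchanged; only the diagonal terms shrink to ρᵢσᵢ².
True-score variance = [0.72 + 0.93] + 0.96 = 1.65 + 0.96 = 2.61.
Reliability = 2.61 / 2.96 = 0.882.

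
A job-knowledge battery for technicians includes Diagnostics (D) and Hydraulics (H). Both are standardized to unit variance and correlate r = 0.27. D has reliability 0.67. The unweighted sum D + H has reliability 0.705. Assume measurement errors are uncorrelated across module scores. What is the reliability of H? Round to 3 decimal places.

0.581

Var(D+H) = 2 + 2·0.27 = 2.540.
True-score variance = ρ_D + ρ_H + 2·0.27, so 0.705 = (0.67 + ρ_H + 0.54) / 2.540.
ρ_H = 0.705·2.540 − 0.67 − 0.54 = 0.581.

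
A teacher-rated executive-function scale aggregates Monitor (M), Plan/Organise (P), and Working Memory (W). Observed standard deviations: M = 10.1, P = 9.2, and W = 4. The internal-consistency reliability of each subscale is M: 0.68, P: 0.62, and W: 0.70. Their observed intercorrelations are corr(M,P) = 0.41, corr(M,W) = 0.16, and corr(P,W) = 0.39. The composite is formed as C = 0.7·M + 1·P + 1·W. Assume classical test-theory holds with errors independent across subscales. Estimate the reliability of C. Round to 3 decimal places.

Var(C) = 0.7²·10.1² + 9.2² + 4² + 2·[0.7·10.1·9.2·0.41 + 0.7·10.1·4·0.16 + 9.2·4·0.39] = 150.625 + 91.0897 = 241.715.
With uncorrelated errors the cross-covariances are all true-score covariance, so they carry over unchanged; only the diagonal terms shrink to ρᵢσᵢ².
True-score variance = [0.7²·10.1²·0.68 + 9.2²·0.62 + 4²·0.70] + 91.0897 = 97.6665 + 91.0897 = 188.756.
Reliability = 188.756 / 241.715 = 0.781.

0.781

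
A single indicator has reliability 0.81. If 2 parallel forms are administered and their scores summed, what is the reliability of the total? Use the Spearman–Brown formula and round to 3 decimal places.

ρ_k = kρ / (1 + (k−1)ρ) = 2·0.81 / (1 + 1·0.81) = 1.620 / 1.810 = 0.895.

0.895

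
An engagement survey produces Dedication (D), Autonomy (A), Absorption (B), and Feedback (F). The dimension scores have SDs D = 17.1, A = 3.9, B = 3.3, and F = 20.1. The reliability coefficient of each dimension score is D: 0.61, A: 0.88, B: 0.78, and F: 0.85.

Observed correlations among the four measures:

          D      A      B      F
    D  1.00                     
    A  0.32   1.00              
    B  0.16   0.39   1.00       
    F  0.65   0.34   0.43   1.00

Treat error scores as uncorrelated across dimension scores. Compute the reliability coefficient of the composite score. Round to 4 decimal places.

Var(D+A+B+F) = 17.1² + 3.9² + 3.3² + 20.1² + 2·[17.1·3.9·0.32 + 17.1·3.3·0.16 + 17.1·20.1·0.65 + 3.9·3.3·0.39 + 3.9·20.1·0.34 + 3.3·20.1·0.43] = 722.52 + 627.95 = 1350.47.
With uncorrelated errors the cross-covariances are all true-score covariance, so they carry over unchanged; only the diagonal terms shrink to ρᵢσᵢ².
True-score variance = [17.1²·0.61 + 3.9²·0.88 + 3.3²·0.78 + 20.1²·0.85] + 627.95 = 543.658 + 627.95 = 1171.61.
Reliability = 1171.61 / 1350.47 = 0.8676.

0.8676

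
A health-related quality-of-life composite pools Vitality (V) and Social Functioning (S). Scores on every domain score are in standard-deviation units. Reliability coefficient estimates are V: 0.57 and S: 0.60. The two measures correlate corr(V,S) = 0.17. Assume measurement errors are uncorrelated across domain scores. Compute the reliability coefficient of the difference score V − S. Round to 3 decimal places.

Var(V−S) = 1 + 1 − 2·0.17 = 2 − 0.34 = 1.66.
Because errors are independent across components, Cov(Tᵢ,Tⱼ) = Cov(Xᵢ,Xⱼ); the off-diagonal part of the true-score variance is the same as above.
True-score variance = [0.57 + 0.60] − 0.34 = 1.17 − 0.34 = 0.83.
Reliability = 0.83 / 1.66 = 0.500.

0.500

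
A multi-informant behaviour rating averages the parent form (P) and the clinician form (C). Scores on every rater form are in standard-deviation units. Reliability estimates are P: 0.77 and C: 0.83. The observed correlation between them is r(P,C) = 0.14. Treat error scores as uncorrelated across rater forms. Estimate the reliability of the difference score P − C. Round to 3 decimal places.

Var(P−C) = 1 + 1 − 2·0.14 = 2 − 0.28 = 1.72.
With uncorrelated errors the cross-covariances are all true-score covariance, so they carry over unchanged; only the diagonal terms shrink to ρᵢσᵢ².
True-score variance = [0.77 + 0.83] − 0.28 = 1.6 − 0.28 = 1.32.
Reliability = 1.32 / 1.72 = 0.767.

0.767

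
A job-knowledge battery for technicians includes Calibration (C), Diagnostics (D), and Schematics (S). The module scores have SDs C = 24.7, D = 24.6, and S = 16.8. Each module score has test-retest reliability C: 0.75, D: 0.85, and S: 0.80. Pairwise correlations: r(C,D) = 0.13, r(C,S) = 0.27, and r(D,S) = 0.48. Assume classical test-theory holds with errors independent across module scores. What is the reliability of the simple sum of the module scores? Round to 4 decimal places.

0.8683

Var(C+D+S) = 24.7² + 24.6² + 16.8² + 2·[24.7·24.6·0.13 + 24.7·16.8·0.27 + 24.6·16.8·0.48] = 1497.49 + 778.808 = 2276.3.
Under uncorrelated errors the observed covariances equal the true-score covariances, so only the own-variance terms attenuate.
True-score variance = [24.7²·0.75 + 24.6²·0.85 + 16.8²·0.80] + 778.808 = 1197.75 + 778.808 = 1976.55.
Reliability = 1976.55 / 2276.3 = 0.8683.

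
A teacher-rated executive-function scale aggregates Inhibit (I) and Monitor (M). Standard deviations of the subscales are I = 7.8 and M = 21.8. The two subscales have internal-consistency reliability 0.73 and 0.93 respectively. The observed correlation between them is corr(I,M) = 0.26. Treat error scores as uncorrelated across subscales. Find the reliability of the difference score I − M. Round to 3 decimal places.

Var(I−M) = 7.8² + 21.8² − 2·7.8·21.8·0.26 = 536.08 − 88.4208 = 447.659.
With uncorrelated errors the cross-covariances are all true-score covariance, so they carry over unchanged; only the diagonal terms shrink to ρᵢσᵢ².
True-score variance = [7.8²·0.73 + 21.8²·0.93] − 88.4208 = 486.386 − 88.4208 = 397.966.
Reliability = 397.966 / 447.659 = 0.889.

0.889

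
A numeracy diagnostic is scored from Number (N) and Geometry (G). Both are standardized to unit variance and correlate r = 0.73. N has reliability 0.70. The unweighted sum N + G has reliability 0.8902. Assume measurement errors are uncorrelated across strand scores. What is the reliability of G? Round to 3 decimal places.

Var(N+G) = 2 + 2·0.73 = 3.460.
True-score variance = ρ_N + ρ_G + 2·0.73, so 0.8902 = (0.70 + ρ_G + 1.46) / 3.460.
ρ_G = 0.8902·3.460 − 0.70 − 1.46 = 0.920.

0.920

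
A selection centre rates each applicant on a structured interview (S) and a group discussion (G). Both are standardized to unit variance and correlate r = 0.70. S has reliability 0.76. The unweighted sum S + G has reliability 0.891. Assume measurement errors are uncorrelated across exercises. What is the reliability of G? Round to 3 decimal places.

Var(S+G) = 2 + 2·0.70 = 3.400.
True-score variance = ρ_S + ρ_G + 2·0.70, so 0.891 = (0.76 + ρ_G + 1.40) / 3.400.
ρ_G = 0.891·3.400 − 0.76 − 1.40 = 0.869.

0.869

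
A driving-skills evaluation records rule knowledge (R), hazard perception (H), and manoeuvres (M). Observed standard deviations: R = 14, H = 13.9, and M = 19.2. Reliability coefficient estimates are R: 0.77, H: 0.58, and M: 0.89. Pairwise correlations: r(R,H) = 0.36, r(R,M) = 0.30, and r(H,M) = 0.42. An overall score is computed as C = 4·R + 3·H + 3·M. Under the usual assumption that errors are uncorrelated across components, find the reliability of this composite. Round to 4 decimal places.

0.8686

Var(C) = 4²·14² + 3²·13.9² + 3²·19.2² + 2·[12·14·13.9·0.36 + 12·14·19.2·0.30 + 9·13.9·19.2·0.42] = 8192.65 + 5634.32 = 13827.
Because errors are independent across components, Cov(Tᵢ,Tⱼ) = Cov(Xᵢ,Xⱼ); the off-diagonal part of the true-score variance is the same as above.
True-score variance = [4²·14²·0.77 + 3²·13.9²·0.58 + 3²·19.2²·0.89] + 5634.32 = 6376.08 + 5634.32 = 12010.4.
Reliability = 12010.4 / 13827 = 0.8686.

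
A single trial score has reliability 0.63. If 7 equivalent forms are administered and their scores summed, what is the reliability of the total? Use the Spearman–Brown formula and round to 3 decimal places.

ρ_k = kρ / (1 + (k−1)ρ) = 7·0.63 / (1 + 6·0.63) = 4.410 / 4.780 = 0.923.

0.923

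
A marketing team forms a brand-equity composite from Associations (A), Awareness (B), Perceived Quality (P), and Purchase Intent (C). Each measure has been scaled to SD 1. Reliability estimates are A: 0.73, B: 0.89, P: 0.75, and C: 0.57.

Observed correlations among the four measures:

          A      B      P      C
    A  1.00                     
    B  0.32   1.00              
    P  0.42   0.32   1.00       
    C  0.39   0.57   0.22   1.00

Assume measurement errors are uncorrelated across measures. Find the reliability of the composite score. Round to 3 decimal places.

0.875

Var(A+B+P+C) = 4 + 2·[0.32 + 0.42 + 0.39 + 0.32 + 0.57 + 0.22] = 4 + 4.48 = 8.48.
With uncorrelated errors the cross-covariances are all true-score covariance, so they carry over unchanged; only the diagonal terms shrink to ρᵢσᵢ².
True-score variance = [0.73 + 0.89 + 0.75 + 0.57] + 4.48 = 2.94 + 4.48 = 7.42.
Reliability = 7.42 / 8.48 = 0.875.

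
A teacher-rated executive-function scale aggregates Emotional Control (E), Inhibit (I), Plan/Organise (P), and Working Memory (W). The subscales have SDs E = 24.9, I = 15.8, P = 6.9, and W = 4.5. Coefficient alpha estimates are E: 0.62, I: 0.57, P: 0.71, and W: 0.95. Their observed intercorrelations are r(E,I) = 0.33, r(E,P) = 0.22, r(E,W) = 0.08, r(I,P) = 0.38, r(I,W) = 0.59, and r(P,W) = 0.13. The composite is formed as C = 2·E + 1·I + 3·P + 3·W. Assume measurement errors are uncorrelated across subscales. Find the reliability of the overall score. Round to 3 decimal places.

0.763

Var(C) = 2²·24.9² + 15.8² + 3²·6.9² + 3²·4.5² + 2·[2·24.9·15.8·0.33 + 6·24.9·6.9·0.22 + 6·24.9·4.5·0.08 + 3·15.8·6.9·0.38 + 3·15.8·4.5·0.59 + 9·6.9·4.5·0.13] = 3340.42 + 1653.38 = 4993.8.
Under uncorrelated errors the observed covariances equal the true-score covariances, so only the own-variance terms attenuate.
True-score variance = [2²·24.9²·0.62 + 15.8²·0.57 + 3²·6.9²·0.71 + 3²·4.5²·0.95] + 1653.38 = 2157.28 + 1653.38 = 3810.66.
Reliability = 3810.66 / 4993.8 = 0.763.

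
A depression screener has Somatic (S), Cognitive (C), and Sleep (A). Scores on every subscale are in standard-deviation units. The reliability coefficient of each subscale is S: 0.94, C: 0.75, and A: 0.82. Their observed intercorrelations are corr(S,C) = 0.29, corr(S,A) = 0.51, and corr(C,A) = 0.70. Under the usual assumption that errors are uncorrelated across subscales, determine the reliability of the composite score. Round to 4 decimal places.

Var(S+C+A) = 3 + 2·[0.29 + 0.51 + 0.70] = 3 + 3 = 6.
Under uncorrelated errors the observed covariances equal the true-score covariances, so only the own-variance terms attenuate.
True-score variance = [0.94 + 0.75 + 0.82] + 3 = 2.51 + 3 = 5.51.
Reliability = 5.51 / 6 = 0.9183.

0.9183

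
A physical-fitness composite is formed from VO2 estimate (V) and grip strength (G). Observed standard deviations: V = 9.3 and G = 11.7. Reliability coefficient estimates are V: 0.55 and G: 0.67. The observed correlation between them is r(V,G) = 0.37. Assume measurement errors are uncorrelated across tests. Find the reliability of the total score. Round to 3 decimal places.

Var(V+G) = 9.3² + 11.7² + 2·[9.3·11.7·0.37] = 223.38 + 80.5194 = 303.899.
With uncorrelated errors the cross-covariances are all true-score covariance, so they carry over unchanged; only the diagonal terms shrink to ρᵢσᵢ².
True-score variance = [9.3²·0.55 + 11.7²·0.67] + 80.5194 = 139.286 + 80.5194 = 219.805.
Reliability = 219.805 / 303.899 = 0.723.

0.723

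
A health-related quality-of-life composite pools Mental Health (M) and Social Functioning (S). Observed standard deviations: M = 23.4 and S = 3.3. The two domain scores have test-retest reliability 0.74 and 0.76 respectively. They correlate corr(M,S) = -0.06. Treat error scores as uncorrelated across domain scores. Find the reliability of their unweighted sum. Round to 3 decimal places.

Var(M+S) = 23.4² + 3.3² + 2·[23.4·3.3·(-0.06)] = 558.45 − 9.2664 = 549.184.
Because errors are independent across components, Cov(Tᵢ,Tⱼ) = Cov(Xᵢ,Xⱼ); the off-diagonal part of the true-score variance is the same as above.
True-score variance = [23.4²·0.74 + 3.3²·0.76] − 9.2664 = 413.471 − 9.2664 = 404.204.
Reliability = 404.204 / 549.184 = 0.736.

0.736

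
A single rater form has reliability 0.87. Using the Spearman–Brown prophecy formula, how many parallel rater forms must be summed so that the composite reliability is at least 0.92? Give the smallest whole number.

k ≥ ρ*(1−ρ₁)/(ρ₁(1−ρ*)) = 0.92·0.13 / (0.87·0.08) = 1.718.
Smallest integer k = 2.

2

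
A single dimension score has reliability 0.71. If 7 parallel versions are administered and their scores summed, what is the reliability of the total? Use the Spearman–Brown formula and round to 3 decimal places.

0.945

ρ_k = kρ / (1 + (k−1)ρ) = 7·0.71 / (1 + 6·0.71) = 4.970 / 5.260 = 0.945.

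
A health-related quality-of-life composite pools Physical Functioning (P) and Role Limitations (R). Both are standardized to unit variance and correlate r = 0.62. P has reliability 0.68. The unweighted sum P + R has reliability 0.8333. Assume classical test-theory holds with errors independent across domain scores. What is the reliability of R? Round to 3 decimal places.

0.780

Var(P+R) = 2 + 2·0.62 = 3.240.
True-score variance = ρ_P + ρ_R + 2·0.62, so 0.8333 = (0.68 + ρ_R + 1.24) / 3.240.
ρ_R = 0.8333·3.240 − 0.68 − 1.24 = 0.780.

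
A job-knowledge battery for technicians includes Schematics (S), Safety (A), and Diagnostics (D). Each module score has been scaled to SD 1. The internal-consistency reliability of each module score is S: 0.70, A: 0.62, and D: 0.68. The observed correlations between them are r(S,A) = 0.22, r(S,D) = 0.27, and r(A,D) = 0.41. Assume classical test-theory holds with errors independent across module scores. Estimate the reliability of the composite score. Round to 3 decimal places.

Var(S+A+D) = 3 + 2·[0.22 + 0.27 + 0.41] = 3 + 1.8 = 4.8.
Under uncorrelated errors the observed covariances equal the true-score covariances, so only the own-variance terms attenuate.
True-score variance = [0.70 + 0.62 + 0.68] + 1.8 = 2 + 1.8 = 3.8.
Reliability = 3.8 / 4.8 = 0.792.

0.792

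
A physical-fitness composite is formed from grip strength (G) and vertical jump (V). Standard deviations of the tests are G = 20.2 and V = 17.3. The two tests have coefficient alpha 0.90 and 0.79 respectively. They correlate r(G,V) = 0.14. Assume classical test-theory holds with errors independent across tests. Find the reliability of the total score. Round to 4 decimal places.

Var(G+V) = 20.2² + 17.3² + 2·[20.2·17.3·0.14] = 707.33 + 97.8488 = 805.179.
With uncorrelated errors the cross-covariances are all true-score covariance, so they carry over unchanged; only the diagonal terms shrink to ρᵢσᵢ².
True-score variance = [20.2²·0.90 + 17.3²·0.79] + 97.8488 = 603.675 + 97.8488 = 701.524.
Reliability = 701.524 / 805.179 = 0.8713.

0.8713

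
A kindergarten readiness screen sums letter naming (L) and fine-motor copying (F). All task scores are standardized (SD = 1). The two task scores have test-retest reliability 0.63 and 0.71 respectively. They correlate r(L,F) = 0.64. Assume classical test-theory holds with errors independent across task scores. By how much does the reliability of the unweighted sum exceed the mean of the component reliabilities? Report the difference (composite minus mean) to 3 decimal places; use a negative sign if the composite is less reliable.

0.129

Var(sum) = 2 + 1.28 = 3.28; true-score variance = 1.34 + 1.28 = 2.62; composite reliability = 0.7988.
Mean component reliability = 0.6700.
Difference = 0.7988 − 0.6700 = 0.129.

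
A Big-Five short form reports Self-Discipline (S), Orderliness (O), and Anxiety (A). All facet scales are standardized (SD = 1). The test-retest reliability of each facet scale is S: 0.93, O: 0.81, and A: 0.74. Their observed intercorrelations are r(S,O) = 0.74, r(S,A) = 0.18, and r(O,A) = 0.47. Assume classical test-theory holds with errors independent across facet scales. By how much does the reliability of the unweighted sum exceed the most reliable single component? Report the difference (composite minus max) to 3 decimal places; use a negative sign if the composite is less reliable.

-0.020

Var(sum) = 3 + 2.78 = 5.78; true-score variance = 2.48 + 2.78 = 5.26; composite reliability = 0.9100.
Max component reliability = 0.9300.
Difference = 0.9100 − 0.9300 = -0.020.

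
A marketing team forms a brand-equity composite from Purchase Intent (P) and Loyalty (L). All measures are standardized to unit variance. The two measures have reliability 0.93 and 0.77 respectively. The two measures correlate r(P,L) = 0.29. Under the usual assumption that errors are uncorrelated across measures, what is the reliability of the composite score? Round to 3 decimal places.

Var(P+L) = 2 + 2·[0.29] = 2 + 0.58 = 2.58.
Because errors are independent across components, Cov(Tᵢ,Tⱼ) = Cov(Xᵢ,Xⱼ); the off-diagonal part of the true-score variance is the same as above.
True-score variance = [0.93 + 0.77] + 0.58 = 1.7 + 0.58 = 2.28.
Reliability = 2.28 / 2.58 = 0.884.

0.884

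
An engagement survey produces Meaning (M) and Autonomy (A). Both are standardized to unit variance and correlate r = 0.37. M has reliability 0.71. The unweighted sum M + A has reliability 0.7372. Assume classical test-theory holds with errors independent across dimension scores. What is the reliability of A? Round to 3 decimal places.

Var(M+A) = 2 + 2·0.37 = 2.740.
True-score variance = ρ_M + ρ_A + 2·0.37, so 0.7372 = (0.71 + ρ_A + 0.74) / 2.740.
ρ_A = 0.7372·2.740 − 0.71 − 0.74 = 0.570.

0.570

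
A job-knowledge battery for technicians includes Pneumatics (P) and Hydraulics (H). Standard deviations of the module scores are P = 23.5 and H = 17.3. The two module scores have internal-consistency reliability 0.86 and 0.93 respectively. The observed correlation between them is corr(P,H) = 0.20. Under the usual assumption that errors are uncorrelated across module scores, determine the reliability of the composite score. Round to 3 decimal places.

0.903

Var(P+H) = 23.5² + 17.3² + 2·[23.5·17.3·0.20] = 851.54 + 162.62 = 1014.16.
Under uncorrelated errors the observed covariances equal the true-score covariances, so only the own-variance terms attenuate.
True-score variance = [23.5²·0.86 + 17.3²·0.93] + 162.62 = 753.275 + 162.62 = 915.895.
Reliability = 915.895 / 1014.16 = 0.903.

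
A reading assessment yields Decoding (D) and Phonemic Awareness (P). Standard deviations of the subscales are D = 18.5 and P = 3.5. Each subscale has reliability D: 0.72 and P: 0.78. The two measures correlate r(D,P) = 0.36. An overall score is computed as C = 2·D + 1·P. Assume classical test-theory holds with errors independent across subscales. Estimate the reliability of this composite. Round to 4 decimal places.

0.7382

Var(C) = 2²·18.5² + 3.5² + 2·[2·18.5·3.5·0.36] = 1381.25 + 93.24 = 1474.49.
Because errors are independent across components, Cov(Tᵢ,Tⱼ) = Cov(Xᵢ,Xⱼ); the off-diagonal part of the true-score variance is the same as above.
True-score variance = [2²·18.5²·0.72 + 3.5²·0.78] + 93.24 = 995.235 + 93.24 = 1088.47.
Reliability = 1088.47 / 1474.49 = 0.7382.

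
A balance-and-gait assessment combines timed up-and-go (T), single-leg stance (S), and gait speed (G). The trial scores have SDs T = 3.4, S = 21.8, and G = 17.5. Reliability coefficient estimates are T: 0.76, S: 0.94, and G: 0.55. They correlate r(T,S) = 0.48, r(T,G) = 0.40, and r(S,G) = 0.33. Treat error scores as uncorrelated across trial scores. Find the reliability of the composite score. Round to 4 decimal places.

0.8547

Var(T+S+G) = 3.4² + 21.8² + 17.5² + 2·[3.4·21.8·0.48 + 3.4·17.5·0.40 + 21.8·17.5·0.33] = 793.05 + 370.545 = 1163.6.
Under uncorrelated errors the observed covariances equal the true-score covariances, so only the own-variance terms attenuate.
True-score variance = [3.4²·0.76 + 21.8²·0.94 + 17.5²·0.55] + 370.545 = 623.949 + 370.545 = 994.494.
Reliability = 994.494 / 1163.6 = 0.8547.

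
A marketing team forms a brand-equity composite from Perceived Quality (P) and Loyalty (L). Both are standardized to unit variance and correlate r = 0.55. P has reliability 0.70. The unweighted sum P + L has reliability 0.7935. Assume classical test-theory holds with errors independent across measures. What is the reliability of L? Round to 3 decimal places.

0.660

Var(P+L) = 2 + 2·0.55 = 3.100.
True-score variance = ρ_P + ρ_L + 2·0.55, so 0.7935 = (0.70 + ρ_L + 1.10) / 3.100.
ρ_L = 0.7935·3.100 − 0.70 − 1.10 = 0.660.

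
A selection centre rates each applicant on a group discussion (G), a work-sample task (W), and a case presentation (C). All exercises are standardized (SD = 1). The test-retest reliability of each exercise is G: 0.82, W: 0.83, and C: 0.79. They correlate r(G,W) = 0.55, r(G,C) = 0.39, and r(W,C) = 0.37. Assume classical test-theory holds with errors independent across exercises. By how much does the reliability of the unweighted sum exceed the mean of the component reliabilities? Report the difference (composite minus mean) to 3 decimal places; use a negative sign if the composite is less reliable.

0.087

Var(sum) = 3 + 2.62 = 5.62; true-score variance = 2.44 + 2.62 = 5.06; composite reliability = 0.9004.
Mean component reliability = 0.8133.
Difference = 0.9004 − 0.8133 = 0.087.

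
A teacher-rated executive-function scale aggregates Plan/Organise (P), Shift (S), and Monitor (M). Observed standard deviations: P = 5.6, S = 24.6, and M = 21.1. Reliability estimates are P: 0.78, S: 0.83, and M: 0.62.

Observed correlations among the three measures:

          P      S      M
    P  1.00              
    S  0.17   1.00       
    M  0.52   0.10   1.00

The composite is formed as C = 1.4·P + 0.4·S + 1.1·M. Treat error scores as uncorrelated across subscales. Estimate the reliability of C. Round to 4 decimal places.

Var(C) = 1.4²·5.6² + 0.4²·24.6² + 1.1²·21.1² + 2·[0.56·5.6·24.6·0.17 + 1.54·5.6·21.1·0.52 + 0.44·24.6·21.1·0.10] = 696.995 + 261.152 = 958.147.
Because errors are independent across components, Cov(Tᵢ,Tⱼ) = Cov(Xᵢ,Xⱼ); the off-diagonal part of the true-score variance is the same as above.
True-score variance = [1.4²·5.6²·0.78 + 0.4²·24.6²·0.83 + 1.1²·21.1²·0.62] + 261.152 = 462.305 + 261.152 = 723.457.
Reliability = 723.457 / 958.147 = 0.7551.

0.7551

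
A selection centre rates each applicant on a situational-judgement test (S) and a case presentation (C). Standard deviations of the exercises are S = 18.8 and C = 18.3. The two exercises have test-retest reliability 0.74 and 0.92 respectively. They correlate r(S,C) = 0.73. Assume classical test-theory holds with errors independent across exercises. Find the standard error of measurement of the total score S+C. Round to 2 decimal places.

10.89

Var(total) = 688.33 + 502.298 = 1190.63.
True-score variance = 569.644 + 502.298 = 1071.94, so reliability = 0.9003.
Error variance = 1190.63 − 1071.94 = 118.686; SEM = √118.686 = 10.89.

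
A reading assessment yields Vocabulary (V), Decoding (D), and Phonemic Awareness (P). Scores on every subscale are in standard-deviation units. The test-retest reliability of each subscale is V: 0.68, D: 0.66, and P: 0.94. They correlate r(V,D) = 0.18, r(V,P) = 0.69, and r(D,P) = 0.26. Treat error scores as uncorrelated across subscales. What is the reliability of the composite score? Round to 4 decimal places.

Var(V+D+P) = 3 + 2·[0.18 + 0.69 + 0.26] = 3 + 2.26 = 5.26.
With uncorrelated errors the cross-covariances are all true-score covariance, so they carry over unchanged; only the diagonal terms shrink to ρᵢσᵢ².
True-score variance = [0.68 + 0.66 + 0.94] + 2.26 = 2.28 + 2.26 = 4.54.
Reliability = 4.54 / 5.26 = 0.8631.

0.8631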